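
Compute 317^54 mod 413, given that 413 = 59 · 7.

Mod 59: 317 ≡ 22; 22^54 ≡ 25 (mod 59).
Mod 7: 317 ≡ 2; since 6 | 54, by Fermat 2^54 ≡ 1 (mod 7).
Combine by CRT: x ≡ 25 (mod 59), x ≡ 1 (mod 7) ⇒ x ≡ 379 (mod 413).

379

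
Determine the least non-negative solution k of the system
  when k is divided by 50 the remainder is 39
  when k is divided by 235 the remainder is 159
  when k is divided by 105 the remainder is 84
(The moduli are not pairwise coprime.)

4389

gcd(50, 235) = 5 and 5 | (159 − 39), so the pair is consistent; merging gives k ≡ 2039 (mod 2350), where 2350 = lcm(50, 235).
gcd(2350, 105) = 5 and 5 | (84 − 2039), so the pair is consistent; merging gives k ≡ 4389 (mod 49350), where 49350 = lcm(2350, 105).
The solution is unique modulo lcm(50, 235, 105) = 49350.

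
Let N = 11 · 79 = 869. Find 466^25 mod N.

859

Mod 11: 466 ≡ 4; by Fermat, exponent reduces to 25 mod 10 = 5; 4^5 ≡ 1 (mod 11).
Mod 79: 466 ≡ 71; 71^25 ≡ 69 (mod 79).
Combine by CRT: x ≡ 1 (mod 11), x ≡ 69 (mod 79) ⇒ x ≡ 859 (mod 869).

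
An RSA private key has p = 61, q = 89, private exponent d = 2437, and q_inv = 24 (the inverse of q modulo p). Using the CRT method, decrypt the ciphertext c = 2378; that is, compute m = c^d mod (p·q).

d_p = d mod (p−1) = 2437 mod 60 = 37; d_q = d mod (q−1) = 61.
m₁ = c^(d_p) mod p: c ≡ 60 (mod 61), and 60^37 mod 61 = 60.
m₂ = c^(d_q) mod q: c ≡ 64 (mod 89), and 64^61 mod 89 = 8.
h = q_inv·(m₁ − m₂) mod p = 24·(60 − 8) mod 61 = 28.
m = m₂ + h·q = 8 + 28·89 = 2500.

2500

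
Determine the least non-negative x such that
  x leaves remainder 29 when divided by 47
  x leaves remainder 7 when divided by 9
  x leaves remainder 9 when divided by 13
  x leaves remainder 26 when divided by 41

The moduli are pairwise coprime; N = 47·9·13·41 = 225459.
N/47 = 4797; 4797 ≡ 3 (mod 47); 3·16 ≡ 1, so inverse 16.
N/9 = 25051; 25051 ≡ 4 (mod 9); 4·7 ≡ 1, so inverse 7.
N/13 = 17343; 17343 ≡ 1 (mod 13), inverse 1.
N/41 = 5499; 5499 ≡ 5 (mod 41); 5·33 ≡ 1, so inverse 33.
x ≡ 29·4797·16 + 7·25051·7 + 9·17343·1 + 26·5499·33 = 8327536.
8327536 mod 225459 = 211012.

211012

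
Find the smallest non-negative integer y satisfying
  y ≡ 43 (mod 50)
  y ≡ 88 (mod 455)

Combine the congruences pairwise.
gcd(50, 455) = 5 and 5 | (88 − 43), so the pair is consistent; merging gives y ≡ 543 (mod 4550), where 4550 = lcm(50, 455).
The solution is unique modulo lcm(50, 455) = 4550.

543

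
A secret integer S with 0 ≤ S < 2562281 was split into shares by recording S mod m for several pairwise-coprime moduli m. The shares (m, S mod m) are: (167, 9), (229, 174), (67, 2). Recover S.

The moduli are pairwise coprime; N = 167·229·67 = 2562281.
N/167 = 15343; 15343 ≡ 146 (mod 167); 146·159 ≡ 1, so inverse 159.
N/229 = 11189; 11189 ≡ 197 (mod 229); 197·93 ≡ 1, so inverse 93.
N/67 = 38243; 38243 ≡ 53 (mod 67); 53·43 ≡ 1, so inverse 43.
S ≡ 9·15343·159 + 174·11189·93 + 2·38243·43 = 206305129.
206305129 mod 2562281 = 1322649.

1322649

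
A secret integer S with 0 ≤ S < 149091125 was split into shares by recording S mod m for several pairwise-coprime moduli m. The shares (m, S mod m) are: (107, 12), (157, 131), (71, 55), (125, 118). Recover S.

442243

The moduli are pairwise coprime; N = 107·157·71·125 = 149091125.
N/107 = 1393375; 1393375 ≡ 21 (mod 107); 21·51 ≡ 1, so inverse 51.
N/157 = 949625; 949625 ≡ 89 (mod 157); 89·30 ≡ 1, so inverse 30.
N/71 = 2099875; 2099875 ≡ 50 (mod 71); 50·27 ≡ 1, so inverse 27.
N/125 = 1192729; 1192729 ≡ 104 (mod 125); 104·119 ≡ 1, so inverse 119.
S ≡ 12·1393375·51 + 131·949625·30 + 55·2099875·27 + 118·1192729·119 = 24451386743.
24451386743 mod 149091125 = 442243.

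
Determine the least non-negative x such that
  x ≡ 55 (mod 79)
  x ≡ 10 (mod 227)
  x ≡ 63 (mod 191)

223151

The moduli are pairwise coprime; N = 79·227·191 = 3425203.
N/79 = 43357; 43357 ≡ 65 (mod 79); 65·62 ≡ 1, so inverse 62.
N/227 = 15089; 15089 ≡ 107 (mod 227); 107·157 ≡ 1, so inverse 157.
N/191 = 17933; 17933 ≡ 170 (mod 191); 170·100 ≡ 1, so inverse 100.
x ≡ 55·43357·62 + 10·15089·157 + 63·17933·100 = 284515000.
284515000 mod 3425203 = 223151.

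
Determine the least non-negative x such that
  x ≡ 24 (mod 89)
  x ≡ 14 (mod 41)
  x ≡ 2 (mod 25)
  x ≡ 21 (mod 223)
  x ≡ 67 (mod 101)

The moduli are pairwise coprime; N = 89·41·25·223·101 = 2054660675.
N/89 = 23086075; 23086075 ≡ 9 (mod 89); 9·10 ≡ 1, so inverse 10.
N/41 = 50113675; 50113675 ≡ 31 (mod 41); 31·4 ≡ 1, so inverse 4.
N/25 = 82186427; 82186427 ≡ 2 (mod 25); 2·13 ≡ 1, so inverse 13.
N/223 = 9213725; 9213725 ≡ 34 (mod 223); 34·164 ≡ 1, so inverse 164.
N/101 = 20343175; 20343175 ≡ 58 (mod 101); 58·54 ≡ 1, so inverse 54.
x ≡ 24·23086075·10 + 14·50113675·4 + 2·82186427·13 + 21·9213725·164 + 67·20343175·54 = 115817546952.
115817546952 mod 2054660675 = 756549152.

756549152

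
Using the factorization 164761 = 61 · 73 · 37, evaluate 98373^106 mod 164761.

48332

Mod 61: 98373 ≡ 41; by Fermat, exponent reduces to 106 mod 60 = 46; 41^46 ≡ 20 (mod 61).
Mod 73: 98373 ≡ 42; by Fermat, exponent reduces to 106 mod 72 = 34; 42^34 ≡ 6 (mod 73).
Mod 37: 98373 ≡ 27; by Fermat, exponent reduces to 106 mod 36 = 34; 27^34 ≡ 10 (mod 37).
Combine by CRT: x ≡ 20 (mod 61), x ≡ 6 (mod 73), x ≡ 10 (mod 37) ⇒ x ≡ 48332 (mod 164761).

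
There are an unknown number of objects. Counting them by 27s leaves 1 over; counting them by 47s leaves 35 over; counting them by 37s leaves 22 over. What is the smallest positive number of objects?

The moduli are pairwise coprime; M = 27·47·37 = 46953.
M/27 = 1739; 1739 ≡ 11 (mod 27); 11·5 ≡ 1, so inverse 5.
M/47 = 999; 999 ≡ 12 (mod 47); 12·4 ≡ 1, so inverse 4.
M/37 = 1269; 1269 ≡ 11 (mod 37); 11·27 ≡ 1, so inverse 27.
N ≡ 1·1739·5 + 35·999·4 + 22·1269·27 = 902341.
902341 mod 46953 = 10234.

10234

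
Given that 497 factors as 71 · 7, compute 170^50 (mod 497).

Mod 71: 170 ≡ 28; 28^50 ≡ 37 (mod 71).
Mod 7: 170 ≡ 2; by Fermat, exponent reduces to 50 mod 6 = 2; 2^2 ≡ 4 (mod 7).
Combine by CRT: x ≡ 37 (mod 71), x ≡ 4 (mod 7) ⇒ x ≡ 179 (mod 497).

179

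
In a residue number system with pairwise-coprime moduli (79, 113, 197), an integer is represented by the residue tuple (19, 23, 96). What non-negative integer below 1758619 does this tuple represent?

1228785

The moduli are pairwise coprime; N = 79·113·197 = 1758619.
N/79 = 22261; 22261 ≡ 62 (mod 79); 62·65 ≡ 1, so inverse 65.
N/113 = 15563; 15563 ≡ 82 (mod 113); 82·51 ≡ 1, so inverse 51.
N/197 = 8927; 8927 ≡ 62 (mod 197); 62·143 ≡ 1, so inverse 143.
x ≡ 19·22261·65 + 23·15563·51 + 96·8927·143 = 168297590.
168297590 mod 1758619 = 1228785.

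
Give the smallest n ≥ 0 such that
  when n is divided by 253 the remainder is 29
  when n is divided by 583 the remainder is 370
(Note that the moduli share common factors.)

gcd(253, 583) = 11 and 11 | (370 − 29), so the pair is consistent; merging gives n ≡ 7366 (mod 13409), where 13409 = lcm(253, 583).
The solution is unique modulo lcm(253, 583) = 13409.

7366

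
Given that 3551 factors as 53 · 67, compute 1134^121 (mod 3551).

Mod 53: 1134 ≡ 21; by Fermat, exponent reduces to 121 mod 52 = 17; 21^17 ≡ 22 (mod 53).
Mod 67: 1134 ≡ 62; by Fermat, exponent reduces to 121 mod 66 = 55; 62^55 ≡ 1 (mod 67).
Combine by CRT: x ≡ 22 (mod 53), x ≡ 1 (mod 67) ⇒ x ≡ 1877 (mod 3551).

1877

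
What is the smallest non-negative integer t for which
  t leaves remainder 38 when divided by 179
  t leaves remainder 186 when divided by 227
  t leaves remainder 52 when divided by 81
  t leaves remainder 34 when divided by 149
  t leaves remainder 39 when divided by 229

74823593317

From t ≡ 38 (mod 179) write t = 38 + 179s. Substituting into t ≡ 186 (mod 227) gives 179s ≡ 148 (mod 227), and since 179⁻¹ ≡ 52 (mod 227), s ≡ 205. Hence t ≡ 38 + 179·205 = 36733 (mod 40633).
From t ≡ 36733 (mod 40633) write t = 36733 + 40633s. Substituting into t ≡ 52 (mod 81) gives 40633s ≡ 12 (mod 81), and since 52⁻¹ ≡ 67 (mod 81), s ≡ 75. Hence t ≡ 36733 + 40633·75 = 3084208 (mod 3291273).
From t ≡ 3084208 (mod 3291273) write t = 3084208 + 3291273s. Substituting into t ≡ 34 (mod 149) gives 3291273s ≡ 126 (mod 149), and since 12⁻¹ ≡ 87 (mod 149), s ≡ 85. Hence t ≡ 3084208 + 3291273·85 = 282842413 (mod 490399677).
From t ≡ 282842413 (mod 490399677) write t = 282842413 + 490399677s. Substituting into t ≡ 39 (mod 229) gives 490399677s ≡ 106 (mod 229), and since 70⁻¹ ≡ 36 (mod 229), s ≡ 152. Hence t ≡ 282842413 + 490399677·152 = 74823593317 (mod 112301526033).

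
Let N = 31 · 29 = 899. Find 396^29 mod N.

Mod 31: 396 ≡ 24; 24^29 ≡ 22 (mod 31).
Mod 29: 396 ≡ 19; by Fermat, exponent reduces to 29 mod 28 = 1; 19^1 ≡ 19 (mod 29).
Combine by CRT: x ≡ 22 (mod 31), x ≡ 19 (mod 29) ⇒ x ≡ 425 (mod 899).

425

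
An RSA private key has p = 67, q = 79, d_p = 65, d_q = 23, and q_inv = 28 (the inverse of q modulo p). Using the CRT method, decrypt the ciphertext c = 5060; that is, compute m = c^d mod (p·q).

m₁ = c^(d_p) mod p: c ≡ 35 (mod 67), and 35^65 mod 67 = 23.
m₂ = c^(d_q) mod q: c ≡ 4 (mod 79), and 4^23 mod 79 = 49.
h = q_inv·(m₁ − m₂) mod p = 28·(23 − 49) mod 67 = 9.
m = m₂ + h·q = 49 + 9·79 = 760.

760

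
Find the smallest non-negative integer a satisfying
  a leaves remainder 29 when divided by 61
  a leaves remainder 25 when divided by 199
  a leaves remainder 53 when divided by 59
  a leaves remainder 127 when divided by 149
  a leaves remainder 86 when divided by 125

The moduli are pairwise coprime; N = 61·199·59·149·125 = 13339243625.
N/61 = 218676125; 218676125 ≡ 31 (mod 61); 31·2 ≡ 1, so inverse 2.
N/199 = 67031375; 67031375 ≡ 16 (mod 199); 16·112 ≡ 1, so inverse 112.
N/59 = 226088875; 226088875 ≡ 49 (mod 59); 49·53 ≡ 1, so inverse 53.
N/149 = 89525125; 89525125 ≡ 114 (mod 149); 114·17 ≡ 1, so inverse 17.
N/125 = 106713949; 106713949 ≡ 74 (mod 125); 74·49 ≡ 1, so inverse 49.
a ≡ 29·218676125·2 + 25·67031375·112 + 53·226088875·53 + 127·89525125·17 + 86·106713949·49 = 1478432041086.
1478432041086 mod 13339243625 = 11115242336.

11115242336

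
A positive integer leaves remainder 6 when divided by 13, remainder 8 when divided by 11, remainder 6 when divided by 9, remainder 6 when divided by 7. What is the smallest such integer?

5739

From x ≡ 6 (mod 13) write x = 6 + 13t. Substituting into x ≡ 8 (mod 11) gives 13t ≡ 2 (mod 11), and since 2⁻¹ ≡ 6 (mod 11), t ≡ 1. Hence x ≡ 6 + 13·1 = 19 (mod 143).
From x ≡ 19 (mod 143) write x = 19 + 143t. Substituting into x ≡ 6 (mod 9) gives 143t ≡ 5 (mod 9), and since 8⁻¹ ≡ 8 (mod 9), t ≡ 4. Hence x ≡ 19 + 143·4 = 591 (mod 1287).
From x ≡ 591 (mod 1287) write x = 591 + 1287t. Substituting into x ≡ 6 (mod 7) gives 1287t ≡ 3 (mod 7), and since 6⁻¹ ≡ 6 (mod 7), t ≡ 4. Hence x ≡ 591 + 1287·4 = 5739 (mod 9009).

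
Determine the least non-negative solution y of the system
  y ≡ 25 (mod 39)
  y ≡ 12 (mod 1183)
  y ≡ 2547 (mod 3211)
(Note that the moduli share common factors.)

15391

gcd(39, 1183) = 13 and 13 | (12 − 25), so the pair is consistent; merging gives y ≡ 1195 (mod 3549), where 3549 = lcm(39, 1183).
gcd(3549, 3211) = 169 and 169 | (2547 − 1195), so the pair is consistent; merging gives y ≡ 15391 (mod 67431), where 67431 = lcm(3549, 3211).
The solution is unique modulo lcm(39, 1183, 3211) = 67431.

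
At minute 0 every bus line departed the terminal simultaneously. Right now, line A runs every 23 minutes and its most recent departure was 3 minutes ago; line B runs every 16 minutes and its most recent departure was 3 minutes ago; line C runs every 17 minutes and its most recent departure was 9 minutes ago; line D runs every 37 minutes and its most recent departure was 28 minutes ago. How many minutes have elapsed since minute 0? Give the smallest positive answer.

Combine the congruences pairwise.
From t ≡ 3 (mod 23) write t = 3 + 23s. Substituting into t ≡ 3 (mod 16) gives 23s ≡ 0 (mod 16), and since 7⁻¹ ≡ 7 (mod 16), s ≡ 0. Hence t ≡ 3 + 23·0 = 3 (mod 368).
From t ≡ 3 (mod 368) write t = 3 + 368s. Substituting into t ≡ 9 (mod 17) gives 368s ≡ 6 (mod 17), and since 11⁻¹ ≡ 14 (mod 17), s ≡ 16. Hence t ≡ 3 + 368·16 = 5891 (mod 6256).
From t ≡ 5891 (mod 6256) write t = 5891 + 6256s. Substituting into t ≡ 28 (mod 37) gives 6256s ≡ 20 (mod 37), and since 3⁻¹ ≡ 25 (mod 37), s ≡ 19. Hence t ≡ 5891 + 6256·19 = 124755 (mod 231472).

124755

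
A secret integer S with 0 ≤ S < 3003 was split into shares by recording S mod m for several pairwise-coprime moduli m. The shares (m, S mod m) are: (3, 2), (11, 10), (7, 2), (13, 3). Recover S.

2837

The moduli are pairwise coprime; N = 3·11·7·13 = 3003.
N/3 = 1001; 1001 ≡ 2 (mod 3); 2·2 ≡ 1, so inverse 2.
N/11 = 273; 273 ≡ 9 (mod 11); 9·5 ≡ 1, so inverse 5.
N/7 = 429; 429 ≡ 2 (mod 7); 2·4 ≡ 1, so inverse 4.
N/13 = 231; 231 ≡ 10 (mod 13); 10·4 ≡ 1, so inverse 4.
S ≡ 2·1001·2 + 10·273·5 + 2·429·4 + 3·231·4 = 23858.
23858 mod 3003 = 2837.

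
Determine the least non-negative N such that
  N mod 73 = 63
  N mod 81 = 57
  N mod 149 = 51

870807

The moduli are pairwise coprime; M = 73·81·149 = 881037.
M/73 = 12069; 12069 ≡ 24 (mod 73); 24·70 ≡ 1, so inverse 70.
M/81 = 10877; 10877 ≡ 23 (mod 81); 23·74 ≡ 1, so inverse 74.
M/149 = 5913; 5913 ≡ 102 (mod 149); 102·19 ≡ 1, so inverse 19.
N ≡ 63·12069·70 + 57·10877·74 + 51·5913·19 = 104833173.
104833173 mod 881037 = 870807.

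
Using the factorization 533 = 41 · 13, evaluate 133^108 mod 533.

508

Mod 41: 133 ≡ 10; by Fermat, exponent reduces to 108 mod 40 = 28; 10^28 ≡ 16 (mod 41).
Mod 13: 133 ≡ 3; since 12 | 108, by Fermat 3^108 ≡ 1 (mod 13).
Combine by CRT: x ≡ 16 (mod 41), x ≡ 1 (mod 13) ⇒ x ≡ 508 (mod 533).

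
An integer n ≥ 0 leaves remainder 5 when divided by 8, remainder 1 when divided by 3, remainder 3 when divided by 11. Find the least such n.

157

The moduli are pairwise coprime; M = 8·3·11 = 264.
M/8 = 33; 33 ≡ 1 (mod 8), inverse 1.
M/3 = 88; 88 ≡ 1 (mod 3), inverse 1.
M/11 = 24; 24 ≡ 2 (mod 11); 2·6 ≡ 1, so inverse 6.
n ≡ 5·33·1 + 1·88·1 + 3·24·6 = 685.
685 mod 264 = 157.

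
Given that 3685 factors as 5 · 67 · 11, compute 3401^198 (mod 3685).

Mod 5: 3401 ≡ 1; by Fermat, exponent reduces to 198 mod 4 = 2; 1^2 ≡ 1 (mod 5).
Mod 67: 3401 ≡ 51; since 66 | 198, by Fermat 51^198 ≡ 1 (mod 67).
Mod 11: 3401 ≡ 2; by Fermat, exponent reduces to 198 mod 10 = 8; 2^8 ≡ 3 (mod 11).
Combine by CRT: x ≡ 1 (mod 5), x ≡ 1 (mod 67), x ≡ 3 (mod 11) ⇒ x ≡ 2346 (mod 3685).

2346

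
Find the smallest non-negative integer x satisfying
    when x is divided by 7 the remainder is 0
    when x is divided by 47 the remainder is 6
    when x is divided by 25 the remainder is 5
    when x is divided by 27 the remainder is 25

198205

From x ≡ 0 (mod 7) write x = 0 + 7t. Substituting into x ≡ 6 (mod 47) gives 7t ≡ 6 (mod 47), and since 7⁻¹ ≡ 27 (mod 47), t ≡ 21. Hence x ≡ 0 + 7·21 = 147 (mod 329).
From x ≡ 147 (mod 329) write x = 147 + 329t. Substituting into x ≡ 5 (mod 25) gives 329t ≡ 8 (mod 25), and since 4⁻¹ ≡ 19 (mod 25), t ≡ 2. Hence x ≡ 147 + 329·2 = 805 (mod 8225).
From x ≡ 805 (mod 8225) write x = 805 + 8225t. Substituting into x ≡ 25 (mod 27) gives 8225t ≡ 3 (mod 27), and since 17⁻¹ ≡ 8 (mod 27), t ≡ 24. Hence x ≡ 805 + 8225·24 = 198205 (mod 222075).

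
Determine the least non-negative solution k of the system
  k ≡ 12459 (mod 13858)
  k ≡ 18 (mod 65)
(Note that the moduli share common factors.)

54033

Combine the congruences pairwise.
gcd(13858, 65) = 13 and 13 | (18 − 12459), so the pair is consistent; merging gives k ≡ 54033 (mod 69290), where 69290 = lcm(13858, 65).
The solution is unique modulo lcm(13858, 65) = 69290.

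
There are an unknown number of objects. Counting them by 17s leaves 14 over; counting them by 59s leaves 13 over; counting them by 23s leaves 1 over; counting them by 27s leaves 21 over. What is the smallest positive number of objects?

370002

The moduli are pairwise coprime; M = 17·59·23·27 = 622863.
M/17 = 36639; 36639 ≡ 4 (mod 17); 4·13 ≡ 1, so inverse 13.
M/59 = 10557; 10557 ≡ 55 (mod 59); 55·44 ≡ 1, so inverse 44.
M/23 = 27081; 27081 ≡ 10 (mod 23); 10·7 ≡ 1, so inverse 7.
M/27 = 23069; 23069 ≡ 11 (mod 27); 11·5 ≡ 1, so inverse 5.
N ≡ 14·36639·13 + 13·10557·44 + 1·27081·7 + 21·23069·5 = 15318714.
15318714 mod 622863 = 370002.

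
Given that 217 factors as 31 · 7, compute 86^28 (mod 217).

Mod 31: 86 ≡ 24; 24^28 ≡ 19 (mod 31).
Mod 7: 86 ≡ 2; by Fermat, exponent reduces to 28 mod 6 = 4; 2^4 ≡ 2 (mod 7).
Combine by CRT: x ≡ 19 (mod 31), x ≡ 2 (mod 7) ⇒ x ≡ 205 (mod 217).

205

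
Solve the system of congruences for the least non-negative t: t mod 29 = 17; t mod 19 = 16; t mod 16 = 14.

510

Combine the congruences pairwise.
From t ≡ 17 (mod 29) write t = 17 + 29s. Substituting into t ≡ 16 (mod 19) gives 29s ≡ 18 (mod 19), and since 10⁻¹ ≡ 2 (mod 19), s ≡ 17. Hence t ≡ 17 + 29·17 = 510 (mod 551).
From t ≡ 510 (mod 551) write t = 510 + 551s. Substituting into t ≡ 14 (mod 16) gives 551s ≡ 0 (mod 16), and since 7⁻¹ ≡ 7 (mod 16), s ≡ 0. Hence t ≡ 510 + 551·0 = 510 (mod 8816).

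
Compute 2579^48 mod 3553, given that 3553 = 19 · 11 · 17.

3469

Mod 19: 2579 ≡ 14; by Fermat, exponent reduces to 48 mod 18 = 12; 14^12 ≡ 11 (mod 19).
Mod 11: 2579 ≡ 5; by Fermat, exponent reduces to 48 mod 10 = 8; 5^8 ≡ 4 (mod 11).
Mod 17: 2579 ≡ 12; since 16 | 48, by Fermat 12^48 ≡ 1 (mod 17).
Combine by CRT: x ≡ 11 (mod 19), x ≡ 4 (mod 11), x ≡ 1 (mod 17) ⇒ x ≡ 3469 (mod 3553).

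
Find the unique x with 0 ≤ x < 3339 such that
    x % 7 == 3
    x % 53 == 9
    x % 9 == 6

1599

The moduli are pairwise coprime; N = 7·53·9 = 3339.
N/7 = 477; 477 ≡ 1 (mod 7), inverse 1.
N/53 = 63; 63 ≡ 10 (mod 53); 10·16 ≡ 1, so inverse 16.
N/9 = 371; 371 ≡ 2 (mod 9); 2·5 ≡ 1, so inverse 5.
x ≡ 3·477·1 + 9·63·16 + 6·371·5 = 21633.
21633 mod 3339 = 1599.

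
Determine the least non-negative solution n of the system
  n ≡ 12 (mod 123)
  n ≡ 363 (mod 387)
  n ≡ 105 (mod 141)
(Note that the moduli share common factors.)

gcd(123, 387) = 3 and 3 | (363 − 12), so the pair is consistent; merging gives n ≡ 750 (mod 15867), where 15867 = lcm(123, 387).
gcd(15867, 141) = 3 and 3 | (105 − 750), so the pair is consistent; merging gives n ≡ 460893 (mod 745749), where 745749 = lcm(15867, 141).
The solution is unique modulo lcm(123, 387, 141) = 745749.

460893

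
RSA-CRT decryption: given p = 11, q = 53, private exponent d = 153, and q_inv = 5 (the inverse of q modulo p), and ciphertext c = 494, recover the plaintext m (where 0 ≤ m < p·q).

d_p = d mod (p−1) = 153 mod 10 = 3; d_q = d mod (q−1) = 49.
m₁ = c^(d_p) mod p: c ≡ 10 (mod 11), and 10^3 mod 11 = 10.
m₂ = c^(d_q) mod q: c ≡ 17 (mod 53), and 17^49 mod 53 = 43.
h = q_inv·(m₁ − m₂) mod p = 5·(10 − 43) mod 11 = 0.
m = m₂ + h·q = 43 + 0·53 = 43.

43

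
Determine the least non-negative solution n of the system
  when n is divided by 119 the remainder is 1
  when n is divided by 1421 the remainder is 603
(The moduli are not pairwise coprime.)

gcd(119, 1421) = 7 and 7 | (603 − 1), so the pair is consistent; merging gives n ≡ 2024 (mod 24157), where 24157 = lcm(119, 1421).
The solution is unique modulo lcm(119, 1421) = 24157.

2024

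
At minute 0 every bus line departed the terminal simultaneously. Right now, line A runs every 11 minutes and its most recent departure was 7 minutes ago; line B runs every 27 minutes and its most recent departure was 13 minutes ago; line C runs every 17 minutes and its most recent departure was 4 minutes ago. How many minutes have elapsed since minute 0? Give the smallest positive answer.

1228

The moduli are pairwise coprime; N = 11·27·17 = 5049.
N/11 = 459; 459 ≡ 8 (mod 11); 8·7 ≡ 1, so inverse 7.
N/27 = 187; 187 ≡ 25 (mod 27); 25·13 ≡ 1, so inverse 13.
N/17 = 297; 297 ≡ 8 (mod 17); 8·15 ≡ 1, so inverse 15.
t ≡ 7·459·7 + 13·187·13 + 4·297·15 = 71914.
71914 mod 5049 = 1228.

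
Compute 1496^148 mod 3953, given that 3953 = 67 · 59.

3007

Mod 67: 1496 ≡ 22; by Fermat, exponent reduces to 148 mod 66 = 16; 22^16 ≡ 59 (mod 67).
Mod 59: 1496 ≡ 21; by Fermat, exponent reduces to 148 mod 58 = 32; 21^32 ≡ 57 (mod 59).
Combine by CRT: x ≡ 59 (mod 67), x ≡ 57 (mod 59) ⇒ x ≡ 3007 (mod 3953).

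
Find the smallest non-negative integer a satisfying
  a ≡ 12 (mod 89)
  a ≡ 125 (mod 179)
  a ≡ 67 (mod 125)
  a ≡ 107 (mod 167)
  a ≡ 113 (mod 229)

13779880692

The moduli are pairwise coprime; N = 89·179·125·167·229 = 76156154125.
N/89 = 855687125; 855687125 ≡ 7 (mod 89); 7·51 ≡ 1, so inverse 51.
N/179 = 425453375; 425453375 ≡ 89 (mod 179); 89·177 ≡ 1, so inverse 177.
N/125 = 609249233; 609249233 ≡ 108 (mod 125); 108·22 ≡ 1, so inverse 22.
N/167 = 456024875; 456024875 ≡ 146 (mod 167); 146·159 ≡ 1, so inverse 159.
N/229 = 332559625; 332559625 ≡ 100 (mod 229); 100·71 ≡ 1, so inverse 71.
a ≡ 12·855687125·51 + 125·425453375·177 + 67·609249233·22 + 107·456024875·159 + 113·332559625·71 = 21261346881567.
21261346881567 mod 76156154125 = 13779880692.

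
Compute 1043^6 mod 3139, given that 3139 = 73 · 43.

Mod 73: 1043 ≡ 21; 21^6 ≡ 27 (mod 73).
Mod 43: 1043 ≡ 11; 11^6 ≡ 4 (mod 43).
Combine by CRT: x ≡ 27 (mod 73), x ≡ 4 (mod 43) ⇒ x ≡ 1122 (mod 3139).

1122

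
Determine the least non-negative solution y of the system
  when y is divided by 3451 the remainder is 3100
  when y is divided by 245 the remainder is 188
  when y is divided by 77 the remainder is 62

gcd(3451, 245) = 7 and 7 | (188 − 3100), so the pair is consistent; merging gives y ≡ 47963 (mod 120785), where 120785 = lcm(3451, 245).
gcd(120785, 77) = 7 and 7 | (62 − 47963), so the pair is consistent; merging gives y ≡ 410318 (mod 1328635), where 1328635 = lcm(120785, 77).
The solution is unique modulo lcm(3451, 245, 77) = 1328635.

410318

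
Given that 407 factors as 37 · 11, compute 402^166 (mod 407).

Mod 37: 402 ≡ 32; by Fermat, exponent reduces to 166 mod 36 = 22; 32^22 ≡ 4 (mod 37).
Mod 11: 402 ≡ 6; by Fermat, exponent reduces to 166 mod 10 = 6; 6^6 ≡ 5 (mod 11).
Combine by CRT: x ≡ 4 (mod 37), x ≡ 5 (mod 11) ⇒ x ≡ 115 (mod 407).

115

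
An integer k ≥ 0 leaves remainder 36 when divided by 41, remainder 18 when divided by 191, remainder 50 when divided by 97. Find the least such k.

28859

The moduli are pairwise coprime; N = 41·191·97 = 759607.
N/41 = 18527; 18527 ≡ 36 (mod 41); 36·8 ≡ 1, so inverse 8.
N/191 = 3977; 3977 ≡ 157 (mod 191); 157·73 ≡ 1, so inverse 73.
N/97 = 7831; 7831 ≡ 71 (mod 97); 71·41 ≡ 1, so inverse 41.
k ≡ 36·18527·8 + 18·3977·73 + 50·7831·41 = 26615104.
26615104 mod 759607 = 28859.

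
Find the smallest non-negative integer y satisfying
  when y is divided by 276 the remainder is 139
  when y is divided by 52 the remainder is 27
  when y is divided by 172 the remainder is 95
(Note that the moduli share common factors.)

Combine the congruences pairwise.
gcd(276, 52) = 4 and 4 | (27 − 139), so the pair is consistent; merging gives y ≡ 1795 (mod 3588), where 3588 = lcm(276, 52).
gcd(3588, 172) = 4 and 4 | (95 − 1795), so the pair is consistent; merging gives y ≡ 127375 (mod 154284), where 154284 = lcm(3588, 172).
The solution is unique modulo lcm(276, 52, 172) = 154284.

127375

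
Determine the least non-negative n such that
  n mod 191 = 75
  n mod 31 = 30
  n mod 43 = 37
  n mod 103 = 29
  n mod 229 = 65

The moduli are pairwise coprime; M = 191·31·43·103·229 = 6005320961.
M/191 = 31441471; 31441471 ≡ 6 (mod 191); 6·32 ≡ 1, so inverse 32.
M/31 = 193720031; 193720031 ≡ 8 (mod 31); 8·4 ≡ 1, so inverse 4.
M/43 = 139658627; 139658627 ≡ 2 (mod 43); 2·22 ≡ 1, so inverse 22.
M/103 = 58304087; 58304087 ≡ 10 (mod 103); 10·31 ≡ 1, so inverse 31.
M/229 = 26224109; 26224109 ≡ 174 (mod 229); 174·204 ≡ 1, so inverse 204.
n ≡ 75·31441471·32 + 30·193720031·4 + 37·139658627·22 + 29·58304087·31 + 65·26224109·204 = 612535116051.
612535116051 mod 6005320961 = 5997698990.

5997698990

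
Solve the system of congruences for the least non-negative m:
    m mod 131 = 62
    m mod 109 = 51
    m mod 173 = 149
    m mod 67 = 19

61806648

The moduli are pairwise coprime; N = 131·109·173·67 = 165507889.
N/131 = 1263419; 1263419 ≡ 55 (mod 131); 55·81 ≡ 1, so inverse 81.
N/109 = 1518421; 1518421 ≡ 51 (mod 109); 51·62 ≡ 1, so inverse 62.
N/173 = 956693; 956693 ≡ 3 (mod 173); 3·58 ≡ 1, so inverse 58.
N/67 = 2470267; 2470267 ≡ 44 (mod 67); 44·32 ≡ 1, so inverse 32.
m ≡ 62·1263419·81 + 51·1518421·62 + 149·956693·58 + 19·2470267·32 = 20915800662.
20915800662 mod 165507889 = 61806648.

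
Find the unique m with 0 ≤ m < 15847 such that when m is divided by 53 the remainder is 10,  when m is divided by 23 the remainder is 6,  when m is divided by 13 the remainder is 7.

The moduli are pairwise coprime; N = 53·23·13 = 15847.
N/53 = 299; 299 ≡ 34 (mod 53); 34·39 ≡ 1, so inverse 39.
N/23 = 689; 689 ≡ 22 (mod 23); 22·22 ≡ 1, so inverse 22.
N/13 = 1219; 1219 ≡ 10 (mod 13); 10·4 ≡ 1, so inverse 4.
m ≡ 10·299·39 + 6·689·22 + 7·1219·4 = 241690.
241690 mod 15847 = 3985.

3985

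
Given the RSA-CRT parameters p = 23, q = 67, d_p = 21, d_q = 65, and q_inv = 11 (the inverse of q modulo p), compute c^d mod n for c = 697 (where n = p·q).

m₁ = c^(d_p) mod p: c ≡ 7 (mod 23), and 7^21 mod 23 = 10.
m₂ = c^(d_q) mod q: c ≡ 27 (mod 67), and 27^65 mod 67 = 5.
h = q_inv·(m₁ − m₂) mod p = 11·(10 − 5) mod 23 = 9.
m = m₂ + h·q = 5 + 9·67 = 608.

608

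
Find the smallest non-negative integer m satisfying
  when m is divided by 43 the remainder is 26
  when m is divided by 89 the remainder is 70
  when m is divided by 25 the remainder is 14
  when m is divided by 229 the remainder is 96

The moduli are pairwise coprime; N = 43·89·25·229 = 21909575.
N/43 = 509525; 509525 ≡ 18 (mod 43); 18·12 ≡ 1, so inverse 12.
N/89 = 246175; 246175 ≡ 1 (mod 89), inverse 1.
N/25 = 876383; 876383 ≡ 8 (mod 25); 8·22 ≡ 1, so inverse 22.
N/229 = 95675; 95675 ≡ 182 (mod 229); 182·190 ≡ 1, so inverse 190.
m ≡ 26·509525·12 + 70·246175·1 + 14·876383·22 + 96·95675·190 = 2191242014.
2191242014 mod 21909575 = 284514.

284514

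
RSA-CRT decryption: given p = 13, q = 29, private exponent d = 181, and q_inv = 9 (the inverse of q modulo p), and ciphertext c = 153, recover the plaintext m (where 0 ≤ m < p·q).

192

d_p = d mod (p−1) = 181 mod 12 = 1; d_q = d mod (q−1) = 13.
m₁ = c^(d_p) mod p: c ≡ 10 (mod 13), and 10^1 mod 13 = 10.
m₂ = c^(d_q) mod q: c ≡ 8 (mod 29), and 8^13 mod 29 = 18.
h = q_inv·(m₁ − m₂) mod p = 9·(10 − 18) mod 13 = 6.
m = m₂ + h·q = 18 + 6·29 = 192.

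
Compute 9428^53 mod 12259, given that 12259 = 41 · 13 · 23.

6158

Mod 41: 9428 ≡ 39; by Fermat, exponent reduces to 53 mod 40 = 13; 39^13 ≡ 8 (mod 41).
Mod 13: 9428 ≡ 3; by Fermat, exponent reduces to 53 mod 12 = 5; 3^5 ≡ 9 (mod 13).
Mod 23: 9428 ≡ 21; by Fermat, exponent reduces to 53 mod 22 = 9; 21^9 ≡ 17 (mod 23).
Combine by CRT: x ≡ 8 (mod 41), x ≡ 9 (mod 13), x ≡ 17 (mod 23) ⇒ x ≡ 6158 (mod 12259).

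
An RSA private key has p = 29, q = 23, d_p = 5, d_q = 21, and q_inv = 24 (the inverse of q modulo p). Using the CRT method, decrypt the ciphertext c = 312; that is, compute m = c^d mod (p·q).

361

m₁ = c^(d_p) mod p: c ≡ 22 (mod 29), and 22^5 mod 29 = 13.
m₂ = c^(d_q) mod q: c ≡ 13 (mod 23), and 13^21 mod 23 = 16.
h = q_inv·(m₁ − m₂) mod p = 24·(13 − 16) mod 29 = 15.
m = m₂ + h·q = 16 + 15·23 = 361.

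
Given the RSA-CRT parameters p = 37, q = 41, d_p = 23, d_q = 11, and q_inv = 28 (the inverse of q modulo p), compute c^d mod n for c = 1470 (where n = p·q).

m₁ = c^(d_p) mod p: c ≡ 27 (mod 37), and 27^23 mod 37 = 11.
m₂ = c^(d_q) mod q: c ≡ 35 (mod 41), and 35^11 mod 41 = 13.
h = q_inv·(m₁ − m₂) mod p = 28·(11 − 13) mod 37 = 18.
m = m₂ + h·q = 13 + 18·41 = 751.

751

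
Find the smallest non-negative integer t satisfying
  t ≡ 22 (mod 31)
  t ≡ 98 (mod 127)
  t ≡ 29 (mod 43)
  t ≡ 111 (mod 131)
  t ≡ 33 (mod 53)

842776035

Combine the congruences pairwise.
From t ≡ 22 (mod 31) write t = 22 + 31s. Substituting into t ≡ 98 (mod 127) gives 31s ≡ 76 (mod 127), and since 31⁻¹ ≡ 41 (mod 127), s ≡ 68. Hence t ≡ 22 + 31·68 = 2130 (mod 3937).
From t ≡ 2130 (mod 3937) write t = 2130 + 3937s. Substituting into t ≡ 29 (mod 43) gives 3937s ≡ 6 (mod 43), and since 24⁻¹ ≡ 9 (mod 43), s ≡ 11. Hence t ≡ 2130 + 3937·11 = 45437 (mod 169291).
From t ≡ 45437 (mod 169291) write t = 45437 + 169291s. Substituting into t ≡ 111 (mod 131) gives 169291s ≡ 0 (mod 131), and since 39⁻¹ ≡ 84 (mod 131), s ≡ 0. Hence t ≡ 45437 + 169291·0 = 45437 (mod 22177121).
From t ≡ 45437 (mod 22177121) write t = 45437 + 22177121s. Substituting into t ≡ 33 (mod 53) gives 22177121s ≡ 17 (mod 53), and since 13⁻¹ ≡ 49 (mod 53), s ≡ 38. Hence t ≡ 45437 + 22177121·38 = 842776035 (mod 1175387413).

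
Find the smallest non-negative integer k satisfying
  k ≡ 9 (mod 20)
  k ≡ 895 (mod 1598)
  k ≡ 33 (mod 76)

gcd(20, 1598) = 2 and 2 | (895 − 9), so the pair is consistent; merging gives k ≡ 5689 (mod 15980), where 15980 = lcm(20, 1598).
gcd(15980, 76) = 4 and 4 | (33 − 5689), so the pair is consistent; merging gives k ≡ 101569 (mod 303620), where 303620 = lcm(15980, 76).
The solution is unique modulo lcm(20, 1598, 76) = 303620.

101569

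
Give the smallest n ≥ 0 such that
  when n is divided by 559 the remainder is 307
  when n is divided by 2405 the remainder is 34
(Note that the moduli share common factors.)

gcd(559, 2405) = 13 and 13 | (34 − 307), so the pair is consistent; merging gives n ≡ 91424 (mod 103415), where 103415 = lcm(559, 2405).
The solution is unique modulo lcm(559, 2405) = 103415.

91424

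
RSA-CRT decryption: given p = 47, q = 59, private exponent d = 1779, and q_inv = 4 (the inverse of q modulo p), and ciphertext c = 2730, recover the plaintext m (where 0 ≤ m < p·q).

d_p = d mod (p−1) = 1779 mod 46 = 31; d_q = d mod (q−1) = 39.
m₁ = c^(d_p) mod p: c ≡ 4 (mod 47), and 4^31 mod 47 = 18.
m₂ = c^(d_q) mod q: c ≡ 16 (mod 59), and 16^39 mod 59 = 17.
h = q_inv·(m₁ − m₂) mod p = 4·(18 − 17) mod 47 = 4.
m = m₂ + h·q = 17 + 4·59 = 253.

253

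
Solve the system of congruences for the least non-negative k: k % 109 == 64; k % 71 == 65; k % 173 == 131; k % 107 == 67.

121452878

The moduli are pairwise coprime; N = 109·71·173·107 = 143256629.
N/109 = 1314281; 1314281 ≡ 68 (mod 109); 68·101 ≡ 1, so inverse 101.
N/71 = 2017699; 2017699 ≡ 21 (mod 71); 21·44 ≡ 1, so inverse 44.
N/173 = 828073; 828073 ≡ 95 (mod 173); 95·51 ≡ 1, so inverse 51.
N/107 = 1338847; 1338847 ≡ 63 (mod 107); 63·17 ≡ 1, so inverse 17.
k ≡ 64·1314281·101 + 65·2017699·44 + 131·828073·51 + 67·1338847·17 = 21323433970.
21323433970 mod 143256629 = 121452878.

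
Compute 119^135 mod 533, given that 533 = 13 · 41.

Mod 13: 119 ≡ 2; by Fermat, exponent reduces to 135 mod 12 = 3; 2^3 ≡ 8 (mod 13).
Mod 41: 119 ≡ 37; by Fermat, exponent reduces to 135 mod 40 = 15; 37^15 ≡ 1 (mod 41).
Combine by CRT: x ≡ 8 (mod 13), x ≡ 1 (mod 41) ⇒ x ≡ 411 (mod 533).

411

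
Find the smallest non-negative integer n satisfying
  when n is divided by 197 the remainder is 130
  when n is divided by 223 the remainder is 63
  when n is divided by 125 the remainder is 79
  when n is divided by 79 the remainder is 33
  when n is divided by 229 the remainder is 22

The moduli are pairwise coprime; M = 197·223·125·79·229 = 99344465125.
M/197 = 504286625; 504286625 ≡ 115 (mod 197); 115·12 ≡ 1, so inverse 12.
M/223 = 445490875; 445490875 ≡ 207 (mod 223); 207·209 ≡ 1, so inverse 209.
M/125 = 794755721; 794755721 ≡ 96 (mod 125); 96·56 ≡ 1, so inverse 56.
M/79 = 1257524875; 1257524875 ≡ 31 (mod 79); 31·51 ≡ 1, so inverse 51.
M/229 = 433818625; 433818625 ≡ 109 (mod 229); 109·208 ≡ 1, so inverse 208.
n ≡ 130·504286625·12 + 63·445490875·209 + 79·794755721·56 + 33·1257524875·51 + 22·433818625·208 = 14270033188454.
14270033188454 mod 99344465125 = 63774675579.

63774675579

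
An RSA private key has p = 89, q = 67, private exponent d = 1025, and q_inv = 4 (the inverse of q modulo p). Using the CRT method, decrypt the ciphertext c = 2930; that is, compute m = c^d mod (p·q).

5818

d_p = d mod (p−1) = 1025 mod 88 = 57; d_q = d mod (q−1) = 35.
m₁ = c^(d_p) mod p: c ≡ 82 (mod 89), and 82^57 mod 89 = 33.
m₂ = c^(d_q) mod q: c ≡ 49 (mod 67), and 49^35 mod 67 = 56.
h = q_inv·(m₁ − m₂) mod p = 4·(33 − 56) mod 89 = 86.
m = m₂ + h·q = 56 + 86·67 = 5818.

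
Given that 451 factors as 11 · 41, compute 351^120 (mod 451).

Mod 11: 351 ≡ 10; since 10 | 120, by Fermat 10^120 ≡ 1 (mod 11).
Mod 41: 351 ≡ 23; since 40 | 120, by Fermat 23^120 ≡ 1 (mod 41).
Combine by CRT: x ≡ 1 (mod 11), x ≡ 1 (mod 41) ⇒ x ≡ 1 (mod 451).

1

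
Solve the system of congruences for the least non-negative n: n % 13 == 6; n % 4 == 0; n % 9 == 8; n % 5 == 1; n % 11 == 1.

The moduli are pairwise coprime; M = 13·4·9·5·11 = 25740.
M/13 = 1980; 1980 ≡ 4 (mod 13); 4·10 ≡ 1, so inverse 10.
M/4 = 6435; 6435 ≡ 3 (mod 4); 3·3 ≡ 1, so inverse 3.
M/9 = 2860; 2860 ≡ 7 (mod 9); 7·4 ≡ 1, so inverse 4.
M/5 = 5148; 5148 ≡ 3 (mod 5); 3·2 ≡ 1, so inverse 2.
M/11 = 2340; 2340 ≡ 8 (mod 11); 8·7 ≡ 1, so inverse 7.
n ≡ 6·1980·10 + 0·6435·3 + 8·2860·4 + 1·5148·2 + 1·2340·7 = 236996.
236996 mod 25740 = 5336.

5336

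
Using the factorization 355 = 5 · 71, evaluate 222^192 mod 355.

166

Mod 5: 222 ≡ 2; since 4 | 192, by Fermat 2^192 ≡ 1 (mod 5).
Mod 71: 222 ≡ 9; by Fermat, exponent reduces to 192 mod 70 = 52; 9^52 ≡ 24 (mod 71).
Combine by CRT: x ≡ 1 (mod 5), x ≡ 24 (mod 71) ⇒ x ≡ 166 (mod 355).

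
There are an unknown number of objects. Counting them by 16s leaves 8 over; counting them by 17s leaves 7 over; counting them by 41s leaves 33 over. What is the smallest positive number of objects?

6552

The moduli are pairwise coprime; M = 16·17·41 = 11152.
M/16 = 697; 697 ≡ 9 (mod 16); 9·9 ≡ 1, so inverse 9.
M/17 = 656; 656 ≡ 10 (mod 17); 10·12 ≡ 1, so inverse 12.
M/41 = 272; 272 ≡ 26 (mod 41); 26·30 ≡ 1, so inverse 30.
N ≡ 8·697·9 + 7·656·12 + 33·272·30 = 374568.
374568 mod 11152 = 6552.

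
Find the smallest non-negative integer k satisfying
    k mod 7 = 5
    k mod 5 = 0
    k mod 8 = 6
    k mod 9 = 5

From k ≡ 5 (mod 7) write k = 5 + 7t. Substituting into k ≡ 0 (mod 5) gives 7t ≡ 0 (mod 5), and since 2⁻¹ ≡ 3 (mod 5), t ≡ 0. Hence k ≡ 5 + 7·0 = 5 (mod 35).
From k ≡ 5 (mod 35) write k = 5 + 35t. Substituting into k ≡ 6 (mod 8) gives 35t ≡ 1 (mod 8), and since 3⁻¹ ≡ 3 (mod 8), t ≡ 3. Hence k ≡ 5 + 35·3 = 110 (mod 280).
From k ≡ 110 (mod 280) write k = 110 + 280t. Substituting into k ≡ 5 (mod 9) gives 280t ≡ 3 (mod 9), and since 1⁻¹ ≡ 1 (mod 9), t ≡ 3. Hence k ≡ 110 + 280·3 = 950 (mod 2520).

950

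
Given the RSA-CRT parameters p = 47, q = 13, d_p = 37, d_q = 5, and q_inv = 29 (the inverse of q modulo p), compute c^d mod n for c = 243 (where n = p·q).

3

m₁ = c^(d_p) mod p: c ≡ 8 (mod 47), and 8^37 mod 47 = 3.
m₂ = c^(d_q) mod q: c ≡ 9 (mod 13), and 9^5 mod 13 = 3.
h = q_inv·(m₁ − m₂) mod p = 29·(3 − 3) mod 47 = 0.
m = m₂ + h·q = 3 + 0·13 = 3.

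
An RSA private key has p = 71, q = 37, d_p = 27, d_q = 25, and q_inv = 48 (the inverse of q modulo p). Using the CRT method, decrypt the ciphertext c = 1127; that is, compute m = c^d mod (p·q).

2427

m₁ = c^(d_p) mod p: c ≡ 62 (mod 71), and 62^27 mod 71 = 13.
m₂ = c^(d_q) mod q: c ≡ 17 (mod 37), and 17^25 mod 37 = 22.
h = q_inv·(m₁ − m₂) mod p = 48·(13 − 22) mod 71 = 65.
m = m₂ + h·q = 22 + 65·37 = 2427.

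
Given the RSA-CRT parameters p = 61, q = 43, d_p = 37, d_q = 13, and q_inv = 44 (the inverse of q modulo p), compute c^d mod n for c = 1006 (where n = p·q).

m₁ = c^(d_p) mod p: c ≡ 30 (mod 61), and 30^37 mod 61 = 51.
m₂ = c^(d_q) mod q: c ≡ 17 (mod 43), and 17^13 mod 43 = 13.
h = q_inv·(m₁ − m₂) mod p = 44·(51 − 13) mod 61 = 25.
m = m₂ + h·q = 13 + 25·43 = 1088.

1088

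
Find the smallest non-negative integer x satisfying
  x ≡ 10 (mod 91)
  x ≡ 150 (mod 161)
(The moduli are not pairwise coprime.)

gcd(91, 161) = 7 and 7 | (150 − 10), so the pair is consistent; merging gives x ≡ 1921 (mod 2093), where 2093 = lcm(91, 161).
The solution is unique modulo lcm(91, 161) = 2093.

1921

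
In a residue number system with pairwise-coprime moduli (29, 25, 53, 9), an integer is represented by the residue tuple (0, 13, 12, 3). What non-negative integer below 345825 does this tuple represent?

Combine the congruences pairwise.
From x ≡ 0 (mod 29) write x = 0 + 29t. Substituting into x ≡ 13 (mod 25) gives 29t ≡ 13 (mod 25), and since 4⁻¹ ≡ 19 (mod 25), t ≡ 22. Hence x ≡ 0 + 29·22 = 638 (mod 725).
From x ≡ 638 (mod 725) write x = 638 + 725t. Substituting into x ≡ 12 (mod 53) gives 725t ≡ 10 (mod 53), and since 36⁻¹ ≡ 28 (mod 53), t ≡ 15. Hence x ≡ 638 + 725·15 = 11513 (mod 38425).
From x ≡ 11513 (mod 38425) write x = 11513 + 38425t. Substituting into x ≡ 3 (mod 9) gives 38425t ≡ 1 (mod 9), and since 4⁻¹ ≡ 7 (mod 9), t ≡ 7. Hence x ≡ 11513 + 38425·7 = 280488 (mod 345825).

280488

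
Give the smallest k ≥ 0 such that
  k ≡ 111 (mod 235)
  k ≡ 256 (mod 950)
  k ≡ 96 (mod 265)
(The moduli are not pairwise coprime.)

1750156

gcd(235, 950) = 5 and 5 | (256 − 111), so the pair is consistent; merging gives k ≡ 8806 (mod 44650), where 44650 = lcm(235, 950).
gcd(44650, 265) = 5 and 5 | (96 − 8806), so the pair is consistent; merging gives k ≡ 1750156 (mod 2366450), where 2366450 = lcm(44650, 265).
The solution is unique modulo lcm(235, 950, 265) = 2366450.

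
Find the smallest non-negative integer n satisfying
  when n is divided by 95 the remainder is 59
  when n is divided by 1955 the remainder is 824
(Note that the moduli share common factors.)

24284

gcd(95, 1955) = 5 and 5 | (824 − 59), so the pair is consistent; merging gives n ≡ 24284 (mod 37145), where 37145 = lcm(95, 1955).
The solution is unique modulo lcm(95, 1955) = 37145.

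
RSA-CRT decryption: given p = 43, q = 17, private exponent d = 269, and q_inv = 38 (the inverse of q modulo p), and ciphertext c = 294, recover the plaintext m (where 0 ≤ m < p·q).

479

d_p = d mod (p−1) = 269 mod 42 = 17; d_q = d mod (q−1) = 13.
m₁ = c^(d_p) mod p: c ≡ 36 (mod 43), and 36^17 mod 43 = 6.
m₂ = c^(d_q) mod q: c ≡ 5 (mod 17), and 5^13 mod 17 = 3.
h = q_inv·(m₁ − m₂) mod p = 38·(6 − 3) mod 43 = 28.
m = m₂ + h·q = 3 + 28·17 = 479.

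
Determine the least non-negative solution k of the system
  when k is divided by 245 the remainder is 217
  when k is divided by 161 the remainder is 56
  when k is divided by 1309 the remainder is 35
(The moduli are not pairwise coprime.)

gcd(245, 161) = 7 and 7 | (56 − 217), so the pair is consistent; merging gives k ≡ 217 (mod 5635), where 5635 = lcm(245, 161).
gcd(5635, 1309) = 7 and 7 | (35 − 217), so the pair is consistent; merging gives k ≡ 422842 (mod 1053745), where 1053745 = lcm(5635, 1309).
The solution is unique modulo lcm(245, 161, 1309) = 1053745.

422842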